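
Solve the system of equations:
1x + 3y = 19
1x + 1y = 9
x = 4, y = 5

Use elimination (row reduction):
Equation 1: 1x + 3y = 19.
Equation 2: 1x + 1y = 9.
Multiply Eq1 by 1 and Eq2 by 1: 1x + 3y = 19;  1x + 1y = 9.
Subtract: (-2)y = -10, so y = 5.
Back-substitute into Eq1: 1x + 3*(5) = 19, so x = 4.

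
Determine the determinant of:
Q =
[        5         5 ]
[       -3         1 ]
det(Q) = 20

For a 2×2 matrix [[a, b], [c, d]], det = a*d - b*c.
det(Q) = (5)*(1) - (5)*(-3) = 5 + 15 = 20.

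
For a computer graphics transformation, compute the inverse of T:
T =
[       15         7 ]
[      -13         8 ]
det(T) = 211
T⁻¹ =
[    8/211    -7/211 ]
[   13/211    15/211 ]

For a 2×2 matrix T = [[a, b], [c, d]] with det(T) ≠ 0, T⁻¹ = (1/det(T)) * [[d, -b], [-c, a]].
det(T) = (15)*(8) - (7)*(-13) = 120 + 91 = 211.
T⁻¹ = (1/211) * [[8, -7], [13, 15]].
Dividing each entry by 211 and reducing:
T⁻¹ =
[    8/211    -7/211 ]
[   13/211    15/211 ]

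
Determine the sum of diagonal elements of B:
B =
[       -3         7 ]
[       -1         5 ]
tr(B) = -3 + 5 = 2

The trace of a square matrix is the sum of its diagonal entries.
Diagonal entries of B: B[0][0] = -3, B[1][1] = 5.
tr(B) = -3 + 5 = 2.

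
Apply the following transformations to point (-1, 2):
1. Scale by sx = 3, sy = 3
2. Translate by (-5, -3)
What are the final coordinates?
(-8, 3)

Step 1: Scale (-1, 2) by (sx, sy) = (3, 3) → (-3, 6)
Step 2: Translate by (-5, -3) → (-8, 3)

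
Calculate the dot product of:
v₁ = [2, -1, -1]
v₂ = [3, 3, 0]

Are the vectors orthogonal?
3, No

The dot product is the sum of products of corresponding components.
v₁·v₂ = (2)*(3) + (-1)*(3) + (-1)*(0) = 6 - 3 + 0 = 3.
Two vectors are orthogonal iff their dot product is 0; here the dot product is 3, so the vectors are not orthogonal.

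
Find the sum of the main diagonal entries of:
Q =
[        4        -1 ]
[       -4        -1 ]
tr(Q) = 4 - 1 = 3

The trace of a square matrix is the sum of its diagonal entries.
Diagonal entries of Q: Q[0][0] = 4, Q[1][1] = -1.
tr(Q) = 4 - 1 = 3.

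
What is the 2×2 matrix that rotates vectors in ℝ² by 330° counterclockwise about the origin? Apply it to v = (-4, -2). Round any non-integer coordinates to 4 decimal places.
R = [[√3/2, 1/2], [-1/2, √3/2]]; R·v = (-4.4641, 0.2679)

A counterclockwise rotation by angle θ in ℝ² has matrix R(θ) = [[cos θ, -sin θ], [sin θ, cos θ]].
For θ = 330°: cos θ = √3/2, sin θ = -1/2.
R(330°) = [[√3/2, 1/2], [-1/2, √3/2]].
R·v = [√3/2·-4 + (1/2)·-2, -1/2·-4 + √3/2·-2] = (-4.4641, 0.2679).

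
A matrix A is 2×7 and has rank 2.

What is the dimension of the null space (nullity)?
5

The rank-nullity theorem for an m×n matrix states:
rank(A) + nullity(A) = n (the number of columns).
Here n = 7 and rank(A) = 2, so nullity(A) = 7 - 2 = 5.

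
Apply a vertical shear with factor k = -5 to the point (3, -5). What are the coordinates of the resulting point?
(3, -20)

Shear matrix for vertical shear with factor k = -5:
[[1, 0], [-5, 1]]
Result: (3, -5) → (3, -20)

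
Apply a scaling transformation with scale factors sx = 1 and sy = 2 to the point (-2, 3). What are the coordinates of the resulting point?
(-2, 6)

Scaling matrix:
[[1, 0], [0, 2]]
Result: (-2 × 1, 3 × 2) = (-2, 6)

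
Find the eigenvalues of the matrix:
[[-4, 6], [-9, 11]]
λ = 2 and λ = 5

Characteristic equation: det(A - λI) = 0
λ² - (trace)λ + (det) = 0
λ² - (7)λ + (10) = 0
λ² - 7λ + 10 = 0
Solving: λ = 2, 5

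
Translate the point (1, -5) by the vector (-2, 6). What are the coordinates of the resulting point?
(-1, 1)

Translation by (-2, 6):
x' = 1 + -2 = -1
y' = -5 + 6 = 1
Homogeneous matrix: [[1, 0, -2], [0, 1, 6], [0, 0, 1]]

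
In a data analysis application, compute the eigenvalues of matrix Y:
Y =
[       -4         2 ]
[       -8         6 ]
λ = -2, 4

Solve det(Y - λI) = 0. For a 2×2 matrix the characteristic equation is λ² - (trace)λ + det = 0.
trace(Y) = a + d = -4 + 6 = 2.
det(Y) = a*d - b*c = (-4)*(6) - (2)*(-8) = -24 + 16 = -8.
Characteristic equation: λ² - (2)λ + (-8) = 0.
Discriminant = (2)² - 4*(-8) = 4 + 32 = 36.
λ = (2 ± √36) / 2 = (2 ± 6) / 2 = -2, 4.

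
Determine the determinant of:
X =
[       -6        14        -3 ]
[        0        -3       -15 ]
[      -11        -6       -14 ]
det(X) = 2697

Expand along row 0 (cofactor expansion): det(X) = a*(e*i - f*h) - b*(d*i - f*g) + c*(d*h - e*g), where the 3×3 is [[a, b, c], [d, e, f], [g, h, i]].
Minor M_00 = (-3)*(-14) - (-15)*(-6) = 42 - 90 = -48.
Minor M_01 = (0)*(-14) - (-15)*(-11) = 0 - 165 = -165.
Minor M_02 = (0)*(-6) - (-3)*(-11) = 0 - 33 = -33.
det(X) = (-6)*(-48) - (14)*(-165) + (-3)*(-33) = 288 + 2310 + 99 = 2697.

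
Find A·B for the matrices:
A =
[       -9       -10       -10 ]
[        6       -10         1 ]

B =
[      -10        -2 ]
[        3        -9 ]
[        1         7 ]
AB =
[       50        38 ]
[      -89        85 ]

Matrix multiplication: (AB)[i][j] = sum over k of A[i][k] * B[k][j].
  (AB)[0][0] = (-9)*(-10) + (-10)*(3) + (-10)*(1) = 50
  (AB)[0][1] = (-9)*(-2) + (-10)*(-9) + (-10)*(7) = 38
  (AB)[1][0] = (6)*(-10) + (-10)*(3) + (1)*(1) = -89
  (AB)[1][1] = (6)*(-2) + (-10)*(-9) + (1)*(7) = 85
AB =
[       50        38 ]
[      -89        85 ]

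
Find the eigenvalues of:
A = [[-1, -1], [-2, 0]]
λ = -2, 1

Solve det(A - λI) = 0. For a 2×2 matrix this is λ² - (trace)λ + det = 0.
trace(A) = -1 + 0 = -1.
det(A) = (-1)*(0) - (-1)*(-2) = 0 - 2 = -2.
Characteristic equation: λ² - (-1)λ + (-2) = 0.
Discriminant: (-1)² - 4*(-2) = 1 + 8 = 9.
Roots: λ = (-1 ± √9) / 2 = -2, 1.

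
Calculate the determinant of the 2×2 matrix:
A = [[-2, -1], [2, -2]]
6

For A = [[a, b], [c, d]], det(A) = a*d - b*c.
det(A) = (-2)*(-2) - (-1)*(2) = 4 - -2 = 6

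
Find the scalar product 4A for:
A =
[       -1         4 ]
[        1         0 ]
4A =
[       -4        16 ]
[        4         0 ]

Scalar multiplication is elementwise: (4A)[i][j] = 4 * A[i][j].
  (4A)[0][0] = 4 * (-1) = -4
  (4A)[0][1] = 4 * (4) = 16
  (4A)[1][0] = 4 * (1) = 4
  (4A)[1][1] = 4 * (0) = 0
4A =
[       -4        16 ]
[        4         0 ]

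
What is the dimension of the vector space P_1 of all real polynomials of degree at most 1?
Dimension = 2

A polynomial of degree at most 1 can be written as a₀ + a₁x, with 2 free coefficients a₀, a₁.
The set {1, x} is a basis: it spans P_1 (every such polynomial is a linear combination of these) and is linearly independent (a polynomial is zero iff all its coefficients are zero).
Therefore dim(P_1) = 1 + 1 = 2.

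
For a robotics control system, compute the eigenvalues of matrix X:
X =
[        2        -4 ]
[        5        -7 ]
λ = -3, -2

Solve det(X - λI) = 0. For a 2×2 matrix the characteristic equation is λ² - (trace)λ + det = 0.
trace(X) = a + d = 2 - 7 = -5.
det(X) = a*d - b*c = (2)*(-7) - (-4)*(5) = -14 + 20 = 6.
Characteristic equation: λ² - (-5)λ + (6) = 0.
Discriminant = (-5)² - 4*(6) = 25 - 24 = 1.
λ = (-5 ± √1) / 2 = (-5 ± 1) / 2 = -3, -2.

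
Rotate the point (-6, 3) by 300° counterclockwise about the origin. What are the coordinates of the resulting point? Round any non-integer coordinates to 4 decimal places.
(-0.4019, 6.6962)

Rotation matrix R(θ) = [[cos θ, -sin θ], [sin θ, cos θ]]; for θ = 300°:
R = [[1/2, √3/2], [-√3/2, 1/2]]
Result: R × [-6, 3]ᵀ = [1/2·-6 + (√3/2)·3, -√3/2·-6 + (1/2)·3]ᵀ = (-0.4019, 6.6962)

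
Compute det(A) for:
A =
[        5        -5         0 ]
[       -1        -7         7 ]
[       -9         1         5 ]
det(A) = 80

Expand along row 0 (cofactor expansion): det(A) = a*(e*i - f*h) - b*(d*i - f*g) + c*(d*h - e*g), where the 3×3 is [[a, b, c], [d, e, f], [g, h, i]].
Minor M_00 = (-7)*(5) - (7)*(1) = -35 - 7 = -42.
Minor M_01 = (-1)*(5) - (7)*(-9) = -5 + 63 = 58.
Minor M_02 = (-1)*(1) - (-7)*(-9) = -1 - 63 = -64.
det(A) = (5)*(-42) - (-5)*(58) + (0)*(-64) = -210 + 290 + 0 = 80.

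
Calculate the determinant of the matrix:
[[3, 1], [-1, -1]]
-2

For a 2×2 matrix [[a, b], [c, d]], det = ad - bc
det = (3)(-1) - (1)(-1) = -3 - -1 = -2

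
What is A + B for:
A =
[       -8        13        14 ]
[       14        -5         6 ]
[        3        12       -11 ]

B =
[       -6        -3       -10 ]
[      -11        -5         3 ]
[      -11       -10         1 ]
A + B =
[      -14        10         4 ]
[        3       -10         9 ]
[       -8         2       -10 ]

Matrix addition is elementwise: (A+B)[i][j] = A[i][j] + B[i][j].
  (A+B)[0][0] = (-8) + (-6) = -14
  (A+B)[0][1] = (13) + (-3) = 10
  (A+B)[0][2] = (14) + (-10) = 4
  (A+B)[1][0] = (14) + (-11) = 3
  (A+B)[1][1] = (-5) + (-5) = -10
  (A+B)[1][2] = (6) + (3) = 9
  (A+B)[2][0] = (3) + (-11) = -8
  (A+B)[2][1] = (12) + (-10) = 2
  (A+B)[2][2] = (-11) + (1) = -10
A + B =
[      -14        10         4 ]
[        3       -10         9 ]
[       -8         2       -10 ]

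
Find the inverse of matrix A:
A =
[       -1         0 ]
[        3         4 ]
det(A) = -4
A⁻¹ =
[       -1         0 ]
[      3/4       1/4 ]

For a 2×2 matrix A = [[a, b], [c, d]] with det(A) ≠ 0, A⁻¹ = (1/det(A)) * [[d, -b], [-c, a]].
det(A) = (-1)*(4) - (0)*(3) = -4 - 0 = -4.
A⁻¹ = (1/-4) * [[4, 0], [-3, -1]].
Dividing each entry by -4 and reducing:
A⁻¹ =
[       -1         0 ]
[      3/4       1/4 ]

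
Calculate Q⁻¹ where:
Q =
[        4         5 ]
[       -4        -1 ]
det(Q) = 16
Q⁻¹ =
[    -1/16     -5/16 ]
[      1/4       1/4 ]

For a 2×2 matrix Q = [[a, b], [c, d]] with det(Q) ≠ 0, Q⁻¹ = (1/det(Q)) * [[d, -b], [-c, a]].
det(Q) = (4)*(-1) - (5)*(-4) = -4 + 20 = 16.
Q⁻¹ = (1/16) * [[-1, -5], [4, 4]].
Dividing each entry by 16 and reducing:
Q⁻¹ =
[    -1/16     -5/16 ]
[      1/4       1/4 ]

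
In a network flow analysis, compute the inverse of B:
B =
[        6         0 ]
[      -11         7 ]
det(B) = 42
B⁻¹ =
[      1/6         0 ]
[    11/42       1/7 ]

For a 2×2 matrix B = [[a, b], [c, d]] with det(B) ≠ 0, B⁻¹ = (1/det(B)) * [[d, -b], [-c, a]].
det(B) = (6)*(7) - (0)*(-11) = 42 - 0 = 42.
B⁻¹ = (1/42) * [[7, 0], [11, 6]].
Dividing each entry by 42 and reducing:
B⁻¹ =
[      1/6         0 ]
[    11/42       1/7 ]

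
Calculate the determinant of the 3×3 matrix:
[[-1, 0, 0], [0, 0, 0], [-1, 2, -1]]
0

Expansion along first row:
det = -1·det([[0,0],[2,-1]]) - 0·det([[0,0],[-1,-1]]) + 0·det([[0,0],[-1,2]])
    = -1·(0·-1 - 0·2) - 0·(0·-1 - 0·-1) + 0·(0·2 - 0·-1)
    = -1·0 - 0·0 + 0·0
    = 0 + 0 + 0 = 0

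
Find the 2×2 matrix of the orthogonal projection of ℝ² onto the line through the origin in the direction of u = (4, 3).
[[16/25, 12/25], [12/25, 9/25]]

The orthogonal projection onto the line spanned by a nonzero vector u = (a, b) has matrix P = (u uᵀ) / (uᵀ u) = (1/(a² + b²)) · [[a², ab], [ab, b²]].
Here u = (4, 3), so a² + b² = 16 + 9 = 25.
P = (1/25) · [[16, 12], [12, 9]] = [[16/25, 12/25], [12/25, 9/25]].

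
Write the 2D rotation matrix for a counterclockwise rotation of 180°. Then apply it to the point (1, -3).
R = [[-1, 0], [0, -1]]; R·(1, -3) = (-1, 3)

Rotation matrix formula: R(θ) = [[cos θ, -sin θ], [sin θ, cos θ]]
For θ = 180°:
cos(180°) = -1
sin(180°) = 0
R = [[-1, 0], [0, -1]]
Apply to (1, -3): [-1·1 + (0)·-3, 0·1 + -1·-3] = (-1, 3)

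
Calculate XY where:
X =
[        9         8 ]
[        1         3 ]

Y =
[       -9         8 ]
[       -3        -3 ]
XY =
[     -105        48 ]
[      -18        -1 ]

Matrix multiplication: (XY)[i][j] = sum over k of X[i][k] * Y[k][j].
  (XY)[0][0] = (9)*(-9) + (8)*(-3) = -105
  (XY)[0][1] = (9)*(8) + (8)*(-3) = 48
  (XY)[1][0] = (1)*(-9) + (3)*(-3) = -18
  (XY)[1][1] = (1)*(8) + (3)*(-3) = -1
XY =
[     -105        48 ]
[      -18        -1 ]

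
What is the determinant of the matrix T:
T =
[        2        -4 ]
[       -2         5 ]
det(T) = 2

For a 2×2 matrix [[a, b], [c, d]], det = a*d - b*c.
det(T) = (2)*(5) - (-4)*(-2) = 10 - 8 = 2.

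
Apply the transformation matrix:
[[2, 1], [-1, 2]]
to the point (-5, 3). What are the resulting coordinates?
(-7, 11)

Matrix multiplication:
[[2, 1], [-1, 2]] × [-5, 3]ᵀ
= [2×-5 + 1×3, -1×-5 + 2×3]ᵀ
= [-7.0000, 11.0000]ᵀ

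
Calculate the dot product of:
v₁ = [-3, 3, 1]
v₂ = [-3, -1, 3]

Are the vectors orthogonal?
9, No

The dot product is the sum of products of corresponding components.
v₁·v₂ = (-3)*(-3) + (3)*(-1) + (1)*(3) = 9 - 3 + 3 = 9.
Two vectors are orthogonal iff their dot product is 0; here the dot product is 9, so the vectors are not orthogonal.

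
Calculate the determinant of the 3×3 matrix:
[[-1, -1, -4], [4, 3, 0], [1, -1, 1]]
29

Expansion along first row:
det = -1·det([[3,0],[-1,1]]) - -1·det([[4,0],[1,1]]) + -4·det([[4,3],[1,-1]])
    = -1·(3·1 - 0·-1) - -1·(4·1 - 0·1) + -4·(4·-1 - 3·1)
    = -1·3 - -1·4 + -4·-7
    = -3 + 4 + 28 = 29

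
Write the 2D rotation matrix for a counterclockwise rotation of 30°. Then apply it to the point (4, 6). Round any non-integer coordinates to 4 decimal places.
R = [[√3/2, -1/2], [1/2, √3/2]]; R·(4, 6) = (0.4641, 7.1962)

Rotation matrix formula: R(θ) = [[cos θ, -sin θ], [sin θ, cos θ]]
For θ = 30°:
cos(30°) = √3/2
sin(30°) = 1/2
R = [[√3/2, -1/2], [1/2, √3/2]]
Apply to (4, 6): [√3/2·4 + (-1/2)·6, 1/2·4 + √3/2·6] = (0.4641, 7.1962)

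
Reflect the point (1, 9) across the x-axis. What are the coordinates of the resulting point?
(1, -9)

Reflection across x-axis: (1, 9) → (1, -9)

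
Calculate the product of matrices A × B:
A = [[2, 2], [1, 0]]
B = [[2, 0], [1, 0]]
[[6, 0], [2, 0]]

Matrix multiplication:
C[0][0] = 2×2 + 2×1 = 6
C[0][1] = 2×0 + 2×0 = 0
C[1][0] = 1×2 + 0×1 = 2
C[1][1] = 1×0 + 0×0 = 0
Result: [[6, 0], [2, 0]]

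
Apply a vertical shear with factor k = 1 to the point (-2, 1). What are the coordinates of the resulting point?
(-2, -1)

Shear matrix for vertical shear with factor k = 1:
[[1, 0], [1, 1]]
Result: (-2, 1) → (-2, -1)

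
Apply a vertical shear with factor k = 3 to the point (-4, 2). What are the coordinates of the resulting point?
(-4, -10)

Shear matrix for vertical shear with factor k = 3:
[[1, 0], [3, 1]]
Result: (-4, 2) → (-4, -10)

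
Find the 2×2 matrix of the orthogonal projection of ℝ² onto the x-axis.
[[1, 0], [0, 0]]

The orthogonal projection onto the line spanned by a nonzero vector u = (a, b) has matrix P = (u uᵀ) / (uᵀ u) = (1/(a² + b²)) · [[a², ab], [ab, b²]].
Here u = (1, 0), so a² + b² = 1 + 0 = 1.
P = (1/1) · [[1, 0], [0, 0]] = [[1, 0], [0, 0]].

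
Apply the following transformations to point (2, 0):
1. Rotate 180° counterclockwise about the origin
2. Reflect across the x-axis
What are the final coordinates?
(-2, 0)

Step 1: Rotate 180° → (-2, 0)
Step 2: Reflect across the x-axis → (-2, 0)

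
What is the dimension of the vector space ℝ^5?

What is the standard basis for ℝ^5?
Dimension = 5; standard basis = {e_1, e_2, e_3, e_4, e_5}

ℝ^5 is the space of 5-tuples of real numbers; its dimension is 5.
The standard basis consists of 5 vectors: e_1, e_2, e_3, e_4, e_5, where e_i is the vector with 1 in position i and 0 elsewhere.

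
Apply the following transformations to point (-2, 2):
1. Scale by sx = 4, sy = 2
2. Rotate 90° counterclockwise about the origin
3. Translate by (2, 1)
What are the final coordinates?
(-2, -7)

Step 1: Scale → (-8, 4)
Step 2: Rotate 90° → (-4, -8)
Step 3: Translate → (-2, -7)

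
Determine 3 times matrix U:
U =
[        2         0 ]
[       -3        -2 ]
3U =
[        6         0 ]
[       -9        -6 ]

Scalar multiplication is elementwise: (3U)[i][j] = 3 * U[i][j].
  (3U)[0][0] = 3 * (2) = 6
  (3U)[0][1] = 3 * (0) = 0
  (3U)[1][0] = 3 * (-3) = -9
  (3U)[1][1] = 3 * (-2) = -6
3U =
[        6         0 ]
[       -9        -6 ]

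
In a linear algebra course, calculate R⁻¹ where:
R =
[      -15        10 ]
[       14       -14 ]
det(R) = 70
R⁻¹ =
[     -1/5      -1/7 ]
[     -1/5     -3/14 ]

For a 2×2 matrix R = [[a, b], [c, d]] with det(R) ≠ 0, R⁻¹ = (1/det(R)) * [[d, -b], [-c, a]].
det(R) = (-15)*(-14) - (10)*(14) = 210 - 140 = 70.
R⁻¹ = (1/70) * [[-14, -10], [-14, -15]].
Dividing each entry by 70 and reducing:
R⁻¹ =
[     -1/5      -1/7 ]
[     -1/5     -3/14 ]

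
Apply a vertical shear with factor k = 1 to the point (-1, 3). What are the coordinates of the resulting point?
(-1, 2)

Shear matrix for vertical shear with factor k = 1:
[[1, 0], [1, 1]]
Result: (-1, 3) → (-1, 2)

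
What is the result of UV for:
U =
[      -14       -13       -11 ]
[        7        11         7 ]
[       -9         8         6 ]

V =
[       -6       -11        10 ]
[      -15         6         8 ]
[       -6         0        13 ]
UV =
[      345        76      -387 ]
[     -249       -11       249 ]
[     -102       147        52 ]

Matrix multiplication: (UV)[i][j] = sum over k of U[i][k] * V[k][j].
  (UV)[0][0] = (-14)*(-6) + (-13)*(-15) + (-11)*(-6) = 345
  (UV)[0][1] = (-14)*(-11) + (-13)*(6) + (-11)*(0) = 76
  (UV)[0][2] = (-14)*(10) + (-13)*(8) + (-11)*(13) = -387
  (UV)[1][0] = (7)*(-6) + (11)*(-15) + (7)*(-6) = -249
  (UV)[1][1] = (7)*(-11) + (11)*(6) + (7)*(0) = -11
  (UV)[1][2] = (7)*(10) + (11)*(8) + (7)*(13) = 249
  (UV)[2][0] = (-9)*(-6) + (8)*(-15) + (6)*(-6) = -102
  (UV)[2][1] = (-9)*(-11) + (8)*(6) + (6)*(0) = 147
  (UV)[2][2] = (-9)*(10) + (8)*(8) + (6)*(13) = 52
UV =
[      345        76      -387 ]
[     -249       -11       249 ]
[     -102       147        52 ]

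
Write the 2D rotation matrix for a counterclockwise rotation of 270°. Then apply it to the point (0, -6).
R = [[0, 1], [-1, 0]]; R·(0, -6) = (-6, 0)

Rotation matrix formula: R(θ) = [[cos θ, -sin θ], [sin θ, cos θ]]
For θ = 270°:
cos(270°) = 0
sin(270°) = -1
R = [[0, 1], [-1, 0]]
Apply to (0, -6): [0·0 + (1)·-6, -1·0 + 0·-6] = (-6, 0)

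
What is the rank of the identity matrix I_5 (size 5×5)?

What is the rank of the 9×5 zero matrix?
rank(I_5) = 5, rank(0) = 0

The identity I_5 has 5 columns that are the standard basis vectors e_1, …, e_5. These are linearly independent, so all 5 columns are pivots and rank(I_5) = 5.
The 9×5 zero matrix has every entry zero, so every row is the zero row and there are no pivots; rank(0) = 0.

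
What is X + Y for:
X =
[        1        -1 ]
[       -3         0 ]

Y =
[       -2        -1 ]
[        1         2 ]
X + Y =
[       -1        -2 ]
[       -2         2 ]

Matrix addition is elementwise: (X+Y)[i][j] = X[i][j] + Y[i][j].
  (X+Y)[0][0] = (1) + (-2) = -1
  (X+Y)[0][1] = (-1) + (-1) = -2
  (X+Y)[1][0] = (-3) + (1) = -2
  (X+Y)[1][1] = (0) + (2) = 2
X + Y =
[       -1        -2 ]
[       -2         2 ]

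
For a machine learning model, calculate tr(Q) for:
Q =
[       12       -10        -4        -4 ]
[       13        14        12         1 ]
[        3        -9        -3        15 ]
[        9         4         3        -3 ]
tr(Q) = 12 + 14 - 3 - 3 = 20

The trace of a square matrix is the sum of its diagonal entries.
Diagonal entries of Q: Q[0][0] = 12, Q[1][1] = 14, Q[2][2] = -3, Q[3][3] = -3.
tr(Q) = 12 + 14 - 3 - 3 = 20.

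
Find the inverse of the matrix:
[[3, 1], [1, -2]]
[[2/7, 1/7], [1/7, -3/7]]

For [[a,b],[c,d]], inverse = (1/det)·[[d,-b],[-c,a]]
det = 3·-2 - 1·1 = -7
Inverse = (1/-7)·[[-2, -1], [-1, 3]]
        = [[2/7, 1/7], [1/7, -3/7]]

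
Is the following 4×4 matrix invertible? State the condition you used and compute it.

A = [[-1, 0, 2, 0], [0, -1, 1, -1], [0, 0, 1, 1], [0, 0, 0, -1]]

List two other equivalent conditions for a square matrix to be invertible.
Yes, invertible; det(A) = -1 ≠ 0. Equivalent conditions: rank(A) = 4; Ax = 0 has only the trivial solution; 0 is not an eigenvalue; the columns of A are linearly independent.

To check invertibility, compute det(A).
The given matrix is triangular, so det(A) equals the product of its diagonal entries = -1 ≠ 0.
Since det(A) ≠ 0, A is invertible.
Equivalent conditions for a square matrix A to be invertible:
- rank(A) = 4 (full rank).
- The homogeneous system Ax = 0 has only the trivial solution x = 0.
- 0 is not an eigenvalue of A.
- The columns (equivalently rows) of A are linearly independent.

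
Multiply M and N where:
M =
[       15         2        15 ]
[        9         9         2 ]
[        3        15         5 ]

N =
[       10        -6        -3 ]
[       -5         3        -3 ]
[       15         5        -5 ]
MN =
[      365        -9      -126 ]
[       75       -17       -64 ]
[       30        52       -79 ]

Matrix multiplication: (MN)[i][j] = sum over k of M[i][k] * N[k][j].
  (MN)[0][0] = (15)*(10) + (2)*(-5) + (15)*(15) = 365
  (MN)[0][1] = (15)*(-6) + (2)*(3) + (15)*(5) = -9
  (MN)[0][2] = (15)*(-3) + (2)*(-3) + (15)*(-5) = -126
  (MN)[1][0] = (9)*(10) + (9)*(-5) + (2)*(15) = 75
  (MN)[1][1] = (9)*(-6) + (9)*(3) + (2)*(5) = -17
  (MN)[1][2] = (9)*(-3) + (9)*(-3) + (2)*(-5) = -64
  (MN)[2][0] = (3)*(10) + (15)*(-5) + (5)*(15) = 30
  (MN)[2][1] = (3)*(-6) + (15)*(3) + (5)*(5) = 52
  (MN)[2][2] = (3)*(-3) + (15)*(-3) + (5)*(-5) = -79
MN =
[      365        -9      -126 ]
[       75       -17       -64 ]
[       30        52       -79 ]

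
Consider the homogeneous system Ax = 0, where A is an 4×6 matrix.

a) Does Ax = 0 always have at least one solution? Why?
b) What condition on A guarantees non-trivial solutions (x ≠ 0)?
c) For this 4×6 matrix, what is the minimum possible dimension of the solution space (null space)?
a) Yes, x = 0 is always a solution. b) When A has linearly dependent columns (rank < n). c) Minimum nullity = 2.

a) x = 0 satisfies A·0 = 0, so the zero vector is always a solution.
b) Non-trivial solutions exist iff the columns of A are linearly dependent, equivalently rank(A) < n (the number of columns).
c) By rank-nullity, rank(A) + nullity(A) = n = 6. Since A has only 4 rows, rank(A) ≤ 4, so nullity(A) ≥ 6 - 4 = 2.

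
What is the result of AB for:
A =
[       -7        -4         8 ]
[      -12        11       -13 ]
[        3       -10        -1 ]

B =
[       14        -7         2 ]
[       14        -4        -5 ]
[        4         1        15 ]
AB =
[     -122        73       126 ]
[      -66        27      -274 ]
[     -102        18        41 ]

Matrix multiplication: (AB)[i][j] = sum over k of A[i][k] * B[k][j].
  (AB)[0][0] = (-7)*(14) + (-4)*(14) + (8)*(4) = -122
  (AB)[0][1] = (-7)*(-7) + (-4)*(-4) + (8)*(1) = 73
  (AB)[0][2] = (-7)*(2) + (-4)*(-5) + (8)*(15) = 126
  (AB)[1][0] = (-12)*(14) + (11)*(14) + (-13)*(4) = -66
  (AB)[1][1] = (-12)*(-7) + (11)*(-4) + (-13)*(1) = 27
  (AB)[1][2] = (-12)*(2) + (11)*(-5) + (-13)*(15) = -274
  (AB)[2][0] = (3)*(14) + (-10)*(14) + (-1)*(4) = -102
  (AB)[2][1] = (3)*(-7) + (-10)*(-4) + (-1)*(1) = 18
  (AB)[2][2] = (3)*(2) + (-10)*(-5) + (-1)*(15) = 41
AB =
[     -122        73       126 ]
[      -66        27      -274 ]
[     -102        18        41 ]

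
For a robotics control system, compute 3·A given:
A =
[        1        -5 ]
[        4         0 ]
3A =
[        3       -15 ]
[       12         0 ]

Scalar multiplication is elementwise: (3A)[i][j] = 3 * A[i][j].
  (3A)[0][0] = 3 * (1) = 3
  (3A)[0][1] = 3 * (-5) = -15
  (3A)[1][0] = 3 * (4) = 12
  (3A)[1][1] = 3 * (0) = 0
3A =
[        3       -15 ]
[       12         0 ]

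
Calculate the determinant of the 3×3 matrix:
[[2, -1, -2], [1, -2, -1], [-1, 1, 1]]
0

Expansion along first row:
det = 2·det([[-2,-1],[1,1]]) - -1·det([[1,-1],[-1,1]]) + -2·det([[1,-2],[-1,1]])
    = 2·(-2·1 - -1·1) - -1·(1·1 - -1·-1) + -2·(1·1 - -2·-1)
    = 2·-1 - -1·0 + -2·-1
    = -2 + 0 + 2 = 0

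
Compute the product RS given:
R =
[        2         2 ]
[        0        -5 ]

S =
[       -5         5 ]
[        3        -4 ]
RS =
[       -4         2 ]
[      -15        20 ]

Matrix multiplication: (RS)[i][j] = sum over k of R[i][k] * S[k][j].
  (RS)[0][0] = (2)*(-5) + (2)*(3) = -4
  (RS)[0][1] = (2)*(5) + (2)*(-4) = 2
  (RS)[1][0] = (0)*(-5) + (-5)*(3) = -15
  (RS)[1][1] = (0)*(5) + (-5)*(-4) = 20
RS =
[       -4         2 ]
[      -15        20 ]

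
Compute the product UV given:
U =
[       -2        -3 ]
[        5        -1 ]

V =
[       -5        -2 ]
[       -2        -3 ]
UV =
[       16        13 ]
[      -23        -7 ]

Matrix multiplication: (UV)[i][j] = sum over k of U[i][k] * V[k][j].
  (UV)[0][0] = (-2)*(-5) + (-3)*(-2) = 16
  (UV)[0][1] = (-2)*(-2) + (-3)*(-3) = 13
  (UV)[1][0] = (5)*(-5) + (-1)*(-2) = -23
  (UV)[1][1] = (5)*(-2) + (-1)*(-3) = -7
UV =
[       16        13 ]
[      -23        -7 ]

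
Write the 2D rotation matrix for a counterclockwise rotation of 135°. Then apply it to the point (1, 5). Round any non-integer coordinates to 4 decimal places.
R = [[-√2/2, -√2/2], [√2/2, -√2/2]]; R·(1, 5) = (-4.2426, -2.8284)

Rotation matrix formula: R(θ) = [[cos θ, -sin θ], [sin θ, cos θ]]
For θ = 135°:
cos(135°) = -√2/2
sin(135°) = √2/2
R = [[-√2/2, -√2/2], [√2/2, -√2/2]]
Apply to (1, 5): [-√2/2·1 + (-√2/2)·5, √2/2·1 + -√2/2·5] = (-4.2426, -2.8284)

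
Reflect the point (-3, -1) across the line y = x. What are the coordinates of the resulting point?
(-1, -3)

Reflection across line y = x: (-3, -1) → (-1, -3)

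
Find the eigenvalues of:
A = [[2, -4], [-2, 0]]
λ = -2, 4

Solve det(A - λI) = 0. For a 2×2 matrix this is λ² - (trace)λ + det = 0.
trace(A) = 2 + 0 = 2.
det(A) = (2)*(0) - (-4)*(-2) = 0 - 8 = -8.
Characteristic equation: λ² - (2)λ + (-8) = 0.
Discriminant: (2)² - 4*(-8) = 4 + 32 = 36.
Roots: λ = (2 ± √36) / 2 = -2, 4.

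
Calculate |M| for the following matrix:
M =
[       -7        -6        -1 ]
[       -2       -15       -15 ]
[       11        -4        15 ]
det(M) = 2632

Expand along row 0 (cofactor expansion): det(M) = a*(e*i - f*h) - b*(d*i - f*g) + c*(d*h - e*g), where the 3×3 is [[a, b, c], [d, e, f], [g, h, i]].
Minor M_00 = (-15)*(15) - (-15)*(-4) = -225 - 60 = -285.
Minor M_01 = (-2)*(15) - (-15)*(11) = -30 + 165 = 135.
Minor M_02 = (-2)*(-4) - (-15)*(11) = 8 + 165 = 173.
det(M) = (-7)*(-285) - (-6)*(135) + (-1)*(173) = 1995 + 810 - 173 = 2632.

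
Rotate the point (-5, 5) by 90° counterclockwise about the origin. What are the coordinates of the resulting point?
(-5, -5)

Rotation matrix R(θ) = [[cos θ, -sin θ], [sin θ, cos θ]]; for θ = 90°:
R = [[0, -1], [1, 0]]
Result: R × [-5, 5]ᵀ = [0·-5 + (-1)·5, 1·-5 + (0)·5]ᵀ = (-5, -5)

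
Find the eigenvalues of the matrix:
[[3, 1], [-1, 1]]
λ = 2 and λ = 2

Characteristic equation: det(A - λI) = 0
λ² - (trace)λ + (det) = 0
λ² - (4)λ + (4) = 0
λ² - 4λ + 4 = 0
Solving: λ = 2, 2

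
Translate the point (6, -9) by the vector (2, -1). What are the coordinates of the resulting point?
(8, -10)

Translation by (2, -1):
x' = 6 + 2 = 8
y' = -9 + -1 = -10
Homogeneous matrix: [[1, 0, 2], [0, 1, -1], [0, 0, 1]]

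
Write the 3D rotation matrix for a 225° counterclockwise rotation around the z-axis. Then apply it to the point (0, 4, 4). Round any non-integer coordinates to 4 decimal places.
R = [[-√2/2, √2/2, 0], [-√2/2, -√2/2, 0], [0, 0, 1]]; R·(0, 4, 4) = (2.8284, -2.8284, 4.0000)

Rotation matrix for 225° around z-axis:
cos(225°) = -√2/2, sin(225°) = -√2/2
R = [[-√2/2, √2/2, 0], [-√2/2, -√2/2, 0], [0, 0, 1]]
Apply to (0, 4, 4): R·[0, 4, 4]ᵀ = (2.8284, -2.8284, 4.0000)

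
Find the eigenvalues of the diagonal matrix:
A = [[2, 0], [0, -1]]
λ₁ = 2, λ₂ = -1

The characteristic polynomial of A is det(A - λI) = (2 - λ)(-1 - λ) = 0.
The roots are λ = 2 and λ = -1, so the eigenvalues are the diagonal entries.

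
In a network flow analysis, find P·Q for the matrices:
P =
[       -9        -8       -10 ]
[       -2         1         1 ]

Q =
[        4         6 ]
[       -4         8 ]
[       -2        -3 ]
PQ =
[       16       -88 ]
[      -14        -7 ]

Matrix multiplication: (PQ)[i][j] = sum over k of P[i][k] * Q[k][j].
  (PQ)[0][0] = (-9)*(4) + (-8)*(-4) + (-10)*(-2) = 16
  (PQ)[0][1] = (-9)*(6) + (-8)*(8) + (-10)*(-3) = -88
  (PQ)[1][0] = (-2)*(4) + (1)*(-4) + (1)*(-2) = -14
  (PQ)[1][1] = (-2)*(6) + (1)*(8) + (1)*(-3) = -7
PQ =
[       16       -88 ]
[      -14        -7 ]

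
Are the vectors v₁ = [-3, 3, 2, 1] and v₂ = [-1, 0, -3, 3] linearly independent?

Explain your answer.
Yes, linearly independent

Two vectors are linearly dependent iff one is a scalar multiple of the other.
No single scalar k satisfies v₂ = k·v₁ (the ratios of corresponding entries disagree), so v₁ and v₂ are linearly independent.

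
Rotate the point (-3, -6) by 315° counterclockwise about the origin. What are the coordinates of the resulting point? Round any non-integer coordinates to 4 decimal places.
(-6.3640, -2.1213)

Rotation matrix R(θ) = [[cos θ, -sin θ], [sin θ, cos θ]]; for θ = 315°:
R = [[√2/2, √2/2], [-√2/2, √2/2]]
Result: R × [-3, -6]ᵀ = [√2/2·-3 + (√2/2)·-6, -√2/2·-3 + (√2/2)·-6]ᵀ = (-6.3640, -2.1213)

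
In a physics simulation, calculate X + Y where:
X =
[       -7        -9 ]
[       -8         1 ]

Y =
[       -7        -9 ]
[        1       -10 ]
X + Y =
[      -14       -18 ]
[       -7        -9 ]

Matrix addition is elementwise: (X+Y)[i][j] = X[i][j] + Y[i][j].
  (X+Y)[0][0] = (-7) + (-7) = -14
  (X+Y)[0][1] = (-9) + (-9) = -18
  (X+Y)[1][0] = (-8) + (1) = -7
  (X+Y)[1][1] = (1) + (-10) = -9
X + Y =
[      -14       -18 ]
[       -7        -9 ]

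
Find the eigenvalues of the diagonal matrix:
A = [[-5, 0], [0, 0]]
λ₁ = -5, λ₂ = 0

The characteristic polynomial of A is det(A - λI) = (-5 - λ)(0 - λ) = 0.
The roots are λ = -5 and λ = 0, so the eigenvalues are the diagonal entries.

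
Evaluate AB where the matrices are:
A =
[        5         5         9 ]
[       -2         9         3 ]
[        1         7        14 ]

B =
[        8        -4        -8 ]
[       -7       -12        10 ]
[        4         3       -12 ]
AB =
[       41       -53       -98 ]
[      -67       -91        70 ]
[       15       -46      -106 ]

Matrix multiplication: (AB)[i][j] = sum over k of A[i][k] * B[k][j].
  (AB)[0][0] = (5)*(8) + (5)*(-7) + (9)*(4) = 41
  (AB)[0][1] = (5)*(-4) + (5)*(-12) + (9)*(3) = -53
  (AB)[0][2] = (5)*(-8) + (5)*(10) + (9)*(-12) = -98
  (AB)[1][0] = (-2)*(8) + (9)*(-7) + (3)*(4) = -67
  (AB)[1][1] = (-2)*(-4) + (9)*(-12) + (3)*(3) = -91
  (AB)[1][2] = (-2)*(-8) + (9)*(10) + (3)*(-12) = 70
  (AB)[2][0] = (1)*(8) + (7)*(-7) + (14)*(4) = 15
  (AB)[2][1] = (1)*(-4) + (7)*(-12) + (14)*(3) = -46
  (AB)[2][2] = (1)*(-8) + (7)*(10) + (14)*(-12) = -106
AB =
[       41       -53       -98 ]
[      -67       -91        70 ]
[       15       -46      -106 ]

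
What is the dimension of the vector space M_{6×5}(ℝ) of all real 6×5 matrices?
Dimension = 30

A real 6×5 matrix is determined by its 6·5 = 30 independent entries.
A standard basis is {E_ij : 1 ≤ i ≤ 6, 1 ≤ j ≤ 5}, where E_ij has a 1 in position (i, j) and 0 elsewhere — there are 30 such matrices, and they are linearly independent and span M_{6×5}(ℝ).
Therefore dim(M_{6×5}(ℝ)) = 30.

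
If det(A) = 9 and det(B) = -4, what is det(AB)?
-36

Use the multiplicative property of determinants: det(AB) = det(A)*det(B).
det(AB) = (9)*(-4) = -36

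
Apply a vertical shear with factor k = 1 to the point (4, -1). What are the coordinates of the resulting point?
(4, 3)

Shear matrix for vertical shear with factor k = 1:
[[1, 0], [1, 1]]
Result: (4, -1) → (4, 3)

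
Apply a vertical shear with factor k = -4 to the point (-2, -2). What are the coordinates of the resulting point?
(-2, 6)

Shear matrix for vertical shear with factor k = -4:
[[1, 0], [-4, 1]]
Result: (-2, -2) → (-2, 6)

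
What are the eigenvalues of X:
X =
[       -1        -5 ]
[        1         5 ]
λ = 0, 4

Solve det(X - λI) = 0. For a 2×2 matrix the characteristic equation is λ² - (trace)λ + det = 0.
trace(X) = a + d = -1 + 5 = 4.
det(X) = a*d - b*c = (-1)*(5) - (-5)*(1) = -5 + 5 = 0.
Characteristic equation: λ² - (4)λ + (0) = 0.
Discriminant = (4)² - 4*(0) = 16 - 0 = 16.
λ = (4 ± √16) / 2 = (4 ± 4) / 2 = 0, 4.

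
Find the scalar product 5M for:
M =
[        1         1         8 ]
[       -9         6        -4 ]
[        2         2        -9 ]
5M =
[        5         5        40 ]
[      -45        30       -20 ]
[       10        10       -45 ]

Scalar multiplication is elementwise: (5M)[i][j] = 5 * M[i][j].
  (5M)[0][0] = 5 * (1) = 5
  (5M)[0][1] = 5 * (1) = 5
  (5M)[0][2] = 5 * (8) = 40
  (5M)[1][0] = 5 * (-9) = -45
  (5M)[1][1] = 5 * (6) = 30
  (5M)[1][2] = 5 * (-4) = -20
  (5M)[2][0] = 5 * (2) = 10
  (5M)[2][1] = 5 * (2) = 10
  (5M)[2][2] = 5 * (-9) = -45
5M =
[        5         5        40 ]
[      -45        30       -20 ]
[       10        10       -45 ]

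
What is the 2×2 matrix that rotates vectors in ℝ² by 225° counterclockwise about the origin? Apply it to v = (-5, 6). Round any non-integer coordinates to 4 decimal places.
R = [[-√2/2, √2/2], [-√2/2, -√2/2]]; R·v = (7.7782, -0.7071)

A counterclockwise rotation by angle θ in ℝ² has matrix R(θ) = [[cos θ, -sin θ], [sin θ, cos θ]].
For θ = 225°: cos θ = -√2/2, sin θ = -√2/2.
R(225°) = [[-√2/2, √2/2], [-√2/2, -√2/2]].
R·v = [-√2/2·-5 + (√2/2)·6, -√2/2·-5 + -√2/2·6] = (7.7782, -0.7071).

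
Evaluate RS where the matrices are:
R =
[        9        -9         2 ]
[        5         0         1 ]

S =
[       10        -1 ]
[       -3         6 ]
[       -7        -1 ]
RS =
[      103       -65 ]
[       43        -6 ]

Matrix multiplication: (RS)[i][j] = sum over k of R[i][k] * S[k][j].
  (RS)[0][0] = (9)*(10) + (-9)*(-3) + (2)*(-7) = 103
  (RS)[0][1] = (9)*(-1) + (-9)*(6) + (2)*(-1) = -65
  (RS)[1][0] = (5)*(10) + (0)*(-3) + (1)*(-7) = 43
  (RS)[1][1] = (5)*(-1) + (0)*(6) + (1)*(-1) = -6
RS =
[      103       -65 ]
[       43        -6 ]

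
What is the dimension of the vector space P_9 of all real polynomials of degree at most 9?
Dimension = 10

A polynomial of degree at most 9 can be written as a₀ + a₁x + a₂x² + … + a_9x^9, with 10 free coefficients a₀, …, a_9.
The set {1, x, x², …, x^9} is a basis: it spans P_9 (every such polynomial is a linear combination of these) and is linearly independent (a polynomial is zero iff all its coefficients are zero).
Therefore dim(P_9) = 9 + 1 = 10.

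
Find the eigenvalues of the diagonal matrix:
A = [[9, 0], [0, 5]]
λ₁ = 9, λ₂ = 5

The characteristic polynomial of A is det(A - λI) = (9 - λ)(5 - λ) = 0.
The roots are λ = 9 and λ = 5, so the eigenvalues are the diagonal entries.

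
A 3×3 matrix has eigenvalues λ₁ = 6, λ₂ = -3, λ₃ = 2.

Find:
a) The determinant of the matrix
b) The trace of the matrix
det = -36, trace = 5

Two standard eigenvalue identities:
- det(A) equals the product of the eigenvalues (counted with multiplicity).
- trace(A) equals the sum of the eigenvalues.
det(A) = (6)*(-3)*(2) = -36.
trace(A) = 6 - 3 + 2 = 5.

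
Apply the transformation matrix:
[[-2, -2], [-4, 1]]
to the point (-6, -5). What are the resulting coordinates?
(22, 19)

Matrix multiplication:
[[-2, -2], [-4, 1]] × [-6, -5]ᵀ
= [-2×-6 + -2×-5, -4×-6 + 1×-5]ᵀ
= [22.0000, 19.0000]ᵀ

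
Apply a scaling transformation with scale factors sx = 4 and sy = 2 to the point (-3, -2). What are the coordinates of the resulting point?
(-12, -4)

Scaling matrix:
[[4, 0], [0, 2]]
Result: (-3 × 4, -2 × 2) = (-12, -4)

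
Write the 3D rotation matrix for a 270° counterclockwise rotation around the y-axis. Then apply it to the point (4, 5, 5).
R = [[0, 0, -1], [0, 1, 0], [1, 0, 0]]; R·(4, 5, 5) = (-5, 5, 4)

Rotation matrix for 270° around y-axis:
cos(270°) = 0, sin(270°) = -1
R = [[0, 0, -1], [0, 1, 0], [1, 0, 0]]
Apply to (4, 5, 5): R·[4, 5, 5]ᵀ = (-5, 5, 4)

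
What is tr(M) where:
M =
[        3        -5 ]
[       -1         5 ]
tr(M) = 3 + 5 = 8

The trace of a square matrix is the sum of its diagonal entries.
Diagonal entries of M: M[0][0] = 3, M[1][1] = 5.
tr(M) = 3 + 5 = 8.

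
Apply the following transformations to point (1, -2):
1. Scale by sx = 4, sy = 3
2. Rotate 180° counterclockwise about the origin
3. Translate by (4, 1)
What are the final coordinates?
(0, 7)

Step 1: Scale → (4, -6)
Step 2: Rotate 180° → (-4, 6)
Step 3: Translate → (0, 7)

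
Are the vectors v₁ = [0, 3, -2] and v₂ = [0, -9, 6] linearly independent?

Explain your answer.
No, linearly dependent (v₂ = -3·v₁)

Check whether there is a scalar k with v₂ = k·v₁.
Comparing components, k = -3 satisfies -3·[0, 3, -2] = [0, -9, 6].
Since v₂ is a scalar multiple of v₁, the two vectors are linearly dependent.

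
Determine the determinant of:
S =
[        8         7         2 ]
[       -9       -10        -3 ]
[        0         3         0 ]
det(S) = 18

Expand along row 0 (cofactor expansion): det(S) = a*(e*i - f*h) - b*(d*i - f*g) + c*(d*h - e*g), where the 3×3 is [[a, b, c], [d, e, f], [g, h, i]].
Minor M_00 = (-10)*(0) - (-3)*(3) = 0 + 9 = 9.
Minor M_01 = (-9)*(0) - (-3)*(0) = 0 - 0 = 0.
Minor M_02 = (-9)*(3) - (-10)*(0) = -27 - 0 = -27.
det(S) = (8)*(9) - (7)*(0) + (2)*(-27) = 72 + 0 - 54 = 18.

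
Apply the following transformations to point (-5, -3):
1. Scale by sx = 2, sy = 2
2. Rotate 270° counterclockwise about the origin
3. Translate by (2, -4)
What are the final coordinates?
(-4, 6)

Step 1: Scale → (-10, -6)
Step 2: Rotate 270° → (-6, 10)
Step 3: Translate → (-4, 6)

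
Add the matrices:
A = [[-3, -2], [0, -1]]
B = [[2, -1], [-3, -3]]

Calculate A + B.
[[-1, -3], [-3, -4]]

Add corresponding elements:
(-3)+(2)=-1
(-2)+(-1)=-3
(0)+(-3)=-3
(-1)+(-3)=-4
A + B = [[-1, -3], [-3, -4]]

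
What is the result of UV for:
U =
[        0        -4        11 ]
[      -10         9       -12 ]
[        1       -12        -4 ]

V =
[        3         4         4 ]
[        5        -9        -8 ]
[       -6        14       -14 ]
UV =
[      -86       190      -122 ]
[       87      -289        56 ]
[      -33        56       156 ]

Matrix multiplication: (UV)[i][j] = sum over k of U[i][k] * V[k][j].
  (UV)[0][0] = (0)*(3) + (-4)*(5) + (11)*(-6) = -86
  (UV)[0][1] = (0)*(4) + (-4)*(-9) + (11)*(14) = 190
  (UV)[0][2] = (0)*(4) + (-4)*(-8) + (11)*(-14) = -122
  (UV)[1][0] = (-10)*(3) + (9)*(5) + (-12)*(-6) = 87
  (UV)[1][1] = (-10)*(4) + (9)*(-9) + (-12)*(14) = -289
  (UV)[1][2] = (-10)*(4) + (9)*(-8) + (-12)*(-14) = 56
  (UV)[2][0] = (1)*(3) + (-12)*(5) + (-4)*(-6) = -33
  (UV)[2][1] = (1)*(4) + (-12)*(-9) + (-4)*(14) = 56
  (UV)[2][2] = (1)*(4) + (-12)*(-8) + (-4)*(-14) = 156
UV =
[      -86       190      -122 ]
[       87      -289        56 ]
[      -33        56       156 ]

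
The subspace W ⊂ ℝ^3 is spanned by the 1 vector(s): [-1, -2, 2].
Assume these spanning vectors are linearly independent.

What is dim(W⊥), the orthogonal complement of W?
dim(W⊥) = 2

For any subspace W of ℝ^n, dim(W) + dim(W⊥) = n (the whole-space dimension).
Here the given 1 vectors are linearly independent, so dim(W) = 1.
Thus dim(W⊥) = n - dim(W) = 3 - 1 = 2.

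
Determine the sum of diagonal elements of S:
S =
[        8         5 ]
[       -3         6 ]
tr(S) = 8 + 6 = 14

The trace of a square matrix is the sum of its diagonal entries.
Diagonal entries of S: S[0][0] = 8, S[1][1] = 6.
tr(S) = 8 + 6 = 14.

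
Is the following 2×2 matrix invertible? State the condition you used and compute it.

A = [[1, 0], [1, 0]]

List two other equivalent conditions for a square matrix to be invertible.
No, not invertible; det(A) = 0 (two rows are equal, so the rows are linearly dependent). Equivalent conditions (failing for this A): rank(A) < 2; Ax = 0 has non-trivial solutions; 0 is an eigenvalue; the columns are linearly dependent.

To check invertibility, compute det(A).
In this matrix, row 0 and the last row are identical, so one row is a scalar multiple of another and the rows are linearly dependent.
A matrix with linearly dependent rows has det = 0 and is not invertible.
Equivalent failed conditions:
- rank(A) < 2.
- Ax = 0 has non-trivial solutions.
- 0 is an eigenvalue.
- The columns are linearly dependent.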